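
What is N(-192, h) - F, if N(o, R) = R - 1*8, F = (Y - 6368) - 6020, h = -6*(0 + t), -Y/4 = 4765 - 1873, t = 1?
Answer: 23942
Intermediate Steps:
Y = -11568 (Y = -4*(4765 - 1873) = -4*2892 = -11568)
h = -6 (h = -6*(0 + 1) = -6*1 = -6)
F = -23956 (F = (-11568 - 6368) - 6020 = -17936 - 6020 = -23956)
N(o, R) = -8 + R (N(o, R) = R - 8 = -8 + R)
N(-192, h) - F = (-8 - 6) - 1*(-23956) = -14 + 23956 = 23942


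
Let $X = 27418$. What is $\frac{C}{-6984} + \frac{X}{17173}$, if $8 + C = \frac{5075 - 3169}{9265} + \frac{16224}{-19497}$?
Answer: $\frac{1923165097285343}{1203624753738420} \approx 1.5978$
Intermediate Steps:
$C = - \frac{519423906}{60213235}$ ($C = -8 + \left(\frac{5075 - 3169}{9265} + \frac{16224}{-19497}\right) = -8 + \left(1906 \cdot \frac{1}{9265} + 16224 \left(- \frac{1}{19497}\right)\right) = -8 + \left(\frac{1906}{9265} - \frac{5408}{6499}\right) = -8 - \frac{37718026}{60213235} = - \frac{519423906}{60213235} \approx -8.6264$)
$\frac{C}{-6984} + \frac{X}{17173} = - \frac{519423906}{60213235 \left(-6984\right)} + \frac{27418}{17173} = \left(- \frac{519423906}{60213235}\right) \left(- \frac{1}{6984}\right) + 27418 \cdot \frac{1}{17173} = \frac{86570651}{70088205540} + \frac{27418}{17173} = \frac{1923165097285343}{1203624753738420}$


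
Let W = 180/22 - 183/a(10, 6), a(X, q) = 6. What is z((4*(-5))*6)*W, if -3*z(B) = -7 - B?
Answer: 55483/66 ≈ 840.65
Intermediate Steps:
z(B) = 7/3 + B/3 (z(B) = -(-7 - B)/3 = 7/3 + B/3)
W = -491/22 (W = 180/22 - 183/6 = 180*(1/22) - 183*1/6 = 90/11 - 61/2 = -491/22 ≈ -22.318)
z((4*(-5))*6)*W = (7/3 + ((4*(-5))*6)/3)*(-491/22) = (7/3 + (-20*6)/3)*(-491/22) = (7/3 + (1/3)*(-120))*(-491/22) = (7/3 - 40)*(-491/22) = -113/3*(-491/22) = 55483/66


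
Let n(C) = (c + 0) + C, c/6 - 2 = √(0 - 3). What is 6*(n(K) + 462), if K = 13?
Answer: 2922 + 36*I*√3 ≈ 2922.0 + 62.354*I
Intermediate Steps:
c = 12 + 6*I*√3 (c = 12 + 6*√(0 - 3) = 12 + 6*√(-3) = 12 + 6*(I*√3) = 12 + 6*I*√3 ≈ 12.0 + 10.392*I)
n(C) = 12 + C + 6*I*√3 (n(C) = ((12 + 6*I*√3) + 0) + C = (12 + 6*I*√3) + C = 12 + C + 6*I*√3)
6*(n(K) + 462) = 6*((12 + 13 + 6*I*√3) + 462) = 6*((25 + 6*I*√3) + 462) = 6*(487 + 6*I*√3) = 2922 + 36*I*√3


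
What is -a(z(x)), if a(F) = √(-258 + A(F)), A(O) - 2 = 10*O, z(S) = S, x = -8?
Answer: -4*I*√21 ≈ -18.33*I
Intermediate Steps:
A(O) = 2 + 10*O
a(F) = √(-256 + 10*F) (a(F) = √(-258 + (2 + 10*F)) = √(-256 + 10*F))
-a(z(x)) = -√(-256 + 10*(-8)) = -√(-256 - 80) = -√(-336) = -4*I*√21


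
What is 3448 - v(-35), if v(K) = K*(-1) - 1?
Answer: 3414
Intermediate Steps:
v(K) = -1 - K (v(K) = -K - 1 = -1 - K)
3448 - v(-35) = 3448 - (-1 - 1*(-35)) = 3448 - (-1 + 35) = 3448 - 1*34 = 3448 - 34 = 3414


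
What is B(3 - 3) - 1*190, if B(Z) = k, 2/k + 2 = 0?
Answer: -191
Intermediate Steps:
k = -1 (k = 2/(-2 + 0) = 2/(-2) = 2*(-1/2) = -1)
B(Z) = -1
B(3 - 3) - 1*190 = -1 - 1*190 = -1 - 190 = -191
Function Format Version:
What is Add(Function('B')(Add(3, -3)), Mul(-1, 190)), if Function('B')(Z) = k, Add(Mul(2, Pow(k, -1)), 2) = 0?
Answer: -191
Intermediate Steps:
k = -1 (k = Mul(2, Pow(Add(-2, 0), -1)) = Mul(2, Pow(-2, -1)) = Mul(2, Rational(-1, 2)) = -1)
Function('B')(Z) = -1
Add(Function('B')(Add(3, -3)), Mul(-1, 190)) = Add(-1, Mul(-1, 190)) = Add(-1, -190) = -191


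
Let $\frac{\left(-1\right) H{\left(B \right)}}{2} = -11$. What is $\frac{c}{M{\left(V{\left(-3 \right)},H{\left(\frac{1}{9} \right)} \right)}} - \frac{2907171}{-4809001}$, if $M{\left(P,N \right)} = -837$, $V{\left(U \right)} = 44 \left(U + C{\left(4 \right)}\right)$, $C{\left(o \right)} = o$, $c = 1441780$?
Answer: $- \frac{6931088159653}{4025133837} \approx -1722.0$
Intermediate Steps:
$H{\left(B \right)} = 22$ ($H{\left(B \right)} = \left(-2\right) \left(-11\right) = 22$)
$V{\left(U \right)} = 176 + 44 U$ ($V{\left(U \right)} = 44 \left(U + 4\right) = 44 \left(4 + U\right) = 176 + 44 U$)
$\frac{c}{M{\left(V{\left(-3 \right)},H{\left(\frac{1}{9} \right)} \right)}} - \frac{2907171}{-4809001} = \frac{1441780}{-837} - \frac{2907171}{-4809001} = 1441780 \left(- \frac{1}{837}\right) - - \frac{2907171}{4809001} = - \frac{1441780}{837} + \frac{2907171}{4809001} = - \frac{6931088159653}{4025133837}$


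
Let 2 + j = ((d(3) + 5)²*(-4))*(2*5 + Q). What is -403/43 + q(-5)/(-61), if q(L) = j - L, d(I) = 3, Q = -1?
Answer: 74360/2623 ≈ 28.349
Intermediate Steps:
j = -2306 (j = -2 + ((3 + 5)²*(-4))*(2*5 - 1) = -2 + (8²*(-4))*(10 - 1) = -2 + (64*(-4))*9 = -2 - 256*9 = -2 - 2304 = -2306)
q(L) = -2306 - L
-403/43 + q(-5)/(-61) = -403/43 + (-2306 - 1*(-5))/(-61) = -403*1/43 + (-2306 + 5)*(-1/61) = -403/43 - 2301*(-1/61) = -403/43 + 2301/61 = 74360/2623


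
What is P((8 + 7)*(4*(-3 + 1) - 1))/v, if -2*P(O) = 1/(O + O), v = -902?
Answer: -1/487080 ≈ -2.0530e-6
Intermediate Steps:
P(O) = -1/(4*O) (P(O) = -1/(2*(O + O)) = -1/(2*O)/2 = -1/(4*O))
P((8 + 7)*(4*(-3 + 1) - 1))/v = -1/((8 + 7)*(4*(-3 + 1) - 1))/4/(-902) = -1/(15*(4*(-2) - 1))/4*(-1/902) = -1/(15*(-8 - 1))/4*(-1/902) = -1/(4*(15*(-9)))*(-1/902) = -¼/(-135)*(-1/902) = -¼*(-1/135)*(-1/902) = (1/540)*(-1/902) = -1/487080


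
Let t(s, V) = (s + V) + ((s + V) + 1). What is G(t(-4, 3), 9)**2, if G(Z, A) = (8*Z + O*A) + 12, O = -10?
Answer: 7396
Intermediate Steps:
t(s, V) = 1 + 2*V + 2*s (t(s, V) = (V + s) + ((V + s) + 1) = (V + s) + (1 + V + s) = 1 + 2*V + 2*s)
G(Z, A) = 12 - 10*A + 8*Z (G(Z, A) = (8*Z - 10*A) + 12 = (-10*A + 8*Z) + 12 = 12 - 10*A + 8*Z)
G(t(-4, 3), 9)**2 = (12 - 10*9 + 8*(1 + 2*3 + 2*(-4)))**2 = (12 - 90 + 8*(1 + 6 - 8))**2 = (12 - 90 + 8*(-1))**2 = (12 - 90 - 8)**2 = (-86)**2 = 7396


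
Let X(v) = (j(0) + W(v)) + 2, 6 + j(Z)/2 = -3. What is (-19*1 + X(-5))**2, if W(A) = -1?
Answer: 1296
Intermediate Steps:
j(Z) = -18 (j(Z) = -12 + 2*(-3) = -12 - 6 = -18)
X(v) = -17 (X(v) = (-18 - 1) + 2 = -19 + 2 = -17)
(-19*1 + X(-5))**2 = (-19*1 - 17)**2 = (-19 - 17)**2 = (-36)**2 = 1296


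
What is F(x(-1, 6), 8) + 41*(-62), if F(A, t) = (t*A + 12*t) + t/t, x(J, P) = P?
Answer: -2397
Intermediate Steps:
F(A, t) = 1 + 12*t + A*t (F(A, t) = (A*t + 12*t) + 1 = (12*t + A*t) + 1 = 1 + 12*t + A*t)
F(x(-1, 6), 8) + 41*(-62) = (1 + 12*8 + 6*8) + 41*(-62) = (1 + 96 + 48) - 2542 = 145 - 2542 = -2397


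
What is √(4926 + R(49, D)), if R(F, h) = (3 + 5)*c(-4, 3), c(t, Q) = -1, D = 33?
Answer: √4918 ≈ 70.128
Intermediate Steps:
R(F, h) = -8 (R(F, h) = (3 + 5)*(-1) = 8*(-1) = -8)
√(4926 + R(49, D)) = √(4926 - 8) = √4918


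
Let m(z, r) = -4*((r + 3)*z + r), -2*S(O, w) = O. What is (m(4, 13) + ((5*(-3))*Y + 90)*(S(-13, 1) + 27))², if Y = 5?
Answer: 151321/4 ≈ 37830.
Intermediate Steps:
S(O, w) = -O/2
m(z, r) = -4*r - 4*z*(3 + r) (m(z, r) = -4*((3 + r)*z + r) = -4*(z*(3 + r) + r) = -4*(r + z*(3 + r)) = -4*r - 4*z*(3 + r))
(m(4, 13) + ((5*(-3))*Y + 90)*(S(-13, 1) + 27))² = ((-12*4 - 4*13 - 4*13*4) + ((5*(-3))*5 + 90)*(-½*(-13) + 27))² = ((-48 - 52 - 208) + (-15*5 + 90)*(13/2 + 27))² = (-308 + (-75 + 90)*(67/2))² = (-308 + 15*(67/2))² = (-308 + 1005/2)² = (389/2)² = 151321/4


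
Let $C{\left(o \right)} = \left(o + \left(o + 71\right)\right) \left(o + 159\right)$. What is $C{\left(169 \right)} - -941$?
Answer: $135093$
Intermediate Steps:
$C{\left(o \right)} = \left(71 + 2 o\right) \left(159 + o\right)$ ($C{\left(o \right)} = \left(o + \left(71 + o\right)\right) \left(159 + o\right) = \left(71 + 2 o\right) \left(159 + o\right)$)
$C{\left(169 \right)} - -941 = \left(11289 + 2 \cdot 169^{2} + 389 \cdot 169\right) - -941 = \left(11289 + 2 \cdot 28561 + 65741\right) + 941 = \left(11289 + 57122 + 65741\right) + 941 = 134152 + 941 = 135093$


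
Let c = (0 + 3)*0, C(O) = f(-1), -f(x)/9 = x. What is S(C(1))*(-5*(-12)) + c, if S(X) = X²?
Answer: 4860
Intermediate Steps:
f(x) = -9*x
C(O) = 9 (C(O) = -9*(-1) = 9)
c = 0 (c = 3*0 = 0)
S(C(1))*(-5*(-12)) + c = 9²*(-5*(-12)) + 0 = 81*60 + 0 = 4860 + 0 = 4860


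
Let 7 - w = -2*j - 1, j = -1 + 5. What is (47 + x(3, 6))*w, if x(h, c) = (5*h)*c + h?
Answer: 2240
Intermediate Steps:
x(h, c) = h + 5*c*h (x(h, c) = 5*c*h + h = h + 5*c*h)
j = 4
w = 16 (w = 7 - (-2*4 - 1) = 7 - (-8 - 1) = 7 - 1*(-9) = 7 + 9 = 16)
(47 + x(3, 6))*w = (47 + 3*(1 + 5*6))*16 = (47 + 3*(1 + 30))*16 = (47 + 3*31)*16 = (47 + 93)*16 = 140*16 = 2240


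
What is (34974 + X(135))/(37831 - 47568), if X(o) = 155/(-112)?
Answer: -3916933/1090544 ≈ -3.5917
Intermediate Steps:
X(o) = -155/112 (X(o) = 155*(-1/112) = -155/112)
(34974 + X(135))/(37831 - 47568) = (34974 - 155/112)/(37831 - 47568) = (3916933/112)/(-9737) = (3916933/112)*(-1/9737) = -3916933/1090544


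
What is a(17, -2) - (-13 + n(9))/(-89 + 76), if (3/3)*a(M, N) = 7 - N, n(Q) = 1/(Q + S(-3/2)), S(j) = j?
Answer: 1562/195 ≈ 8.0103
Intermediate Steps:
n(Q) = 1/(-3/2 + Q) (n(Q) = 1/(Q - 3/2) = 1/(-3/2 + Q))
a(M, N) = 7 - N
a(17, -2) - (-13 + n(9))/(-89 + 76) = (7 - 1*(-2)) - (-13 + 2/(-3 + 2*9))/(-89 + 76) = (7 + 2) - (-13 + 2/(-3 + 18))/(-13) = 9 - (-13 + 2/15)*(-1)/13 = 9 - (-193)*(-1)/(15*13) = 9 - 1*193/195 = 9 - 193/195 = 1562/195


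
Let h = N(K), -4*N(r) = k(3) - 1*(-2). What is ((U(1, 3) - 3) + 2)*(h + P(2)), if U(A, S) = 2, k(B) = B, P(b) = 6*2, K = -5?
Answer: 43/4 ≈ 10.750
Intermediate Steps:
P(b) = 12
N(r) = -5/4 (N(r) = -(3 - 1*(-2))/4 = -(3 + 2)/4 = -¼*5 = -5/4)
h = -5/4 ≈ -1.2500
((U(1, 3) - 3) + 2)*(h + P(2)) = ((2 - 3) + 2)*(-5/4 + 12) = (-1 + 2)*(43/4) = 1*(43/4) = 43/4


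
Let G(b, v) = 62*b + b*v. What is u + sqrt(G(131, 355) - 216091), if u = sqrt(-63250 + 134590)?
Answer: 2*sqrt(17835) + 2*I*sqrt(40366) ≈ 267.1 + 401.83*I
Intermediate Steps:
u = 2*sqrt(17835) (u = sqrt(71340) = 2*sqrt(17835) ≈ 267.10)
u + sqrt(G(131, 355) - 216091) = 2*sqrt(17835) + sqrt(131*(62 + 355) - 216091) = 2*sqrt(17835) + sqrt(131*417 - 216091) = 2*sqrt(17835) + sqrt(54627 - 216091) = 2*sqrt(17835) + sqrt(-161464) = 2*sqrt(17835) + 2*I*sqrt(40366)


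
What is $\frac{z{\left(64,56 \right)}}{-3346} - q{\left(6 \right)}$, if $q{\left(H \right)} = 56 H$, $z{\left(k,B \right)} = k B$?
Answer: $- \frac{80560}{239} \approx -337.07$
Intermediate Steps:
$z{\left(k,B \right)} = B k$
$\frac{z{\left(64,56 \right)}}{-3346} - q{\left(6 \right)} = \frac{56 \cdot 64}{-3346} - 56 \cdot 6 = 3584 \left(- \frac{1}{3346}\right) - 336 = - \frac{256}{239} - 336 = - \frac{80560}{239}$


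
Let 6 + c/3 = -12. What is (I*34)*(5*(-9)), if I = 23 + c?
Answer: 47430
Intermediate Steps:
c = -54 (c = -18 + 3*(-12) = -18 - 36 = -54)
I = -31 (I = 23 - 54 = -31)
(I*34)*(5*(-9)) = (-31*34)*(5*(-9)) = -1054*(-45) = 47430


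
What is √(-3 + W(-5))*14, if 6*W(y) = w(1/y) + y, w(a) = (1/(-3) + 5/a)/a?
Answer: 7*√622/3 ≈ 58.193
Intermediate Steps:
w(a) = (-⅓ + 5/a)/a (w(a) = (1*(-⅓) + 5/a)/a = (-⅓ + 5/a)/a)
W(y) = y/6 + y²*(15 - 1/y)/18 (W(y) = ((15 - 1/y)/(3*(1/y)²) + y)/6 = (y²*(15 - 1/y)/3 + y)/6 = (y + y²*(15 - 1/y)/3)/6 = y/6 + y²*(15 - 1/y)/18)
√(-3 + W(-5))*14 = √(-3 + (1/18)*(-5)*(2 + 15*(-5)))*14 = √(-3 + (1/18)*(-5)*(2 - 75))*14 = √(-3 + (1/18)*(-5)*(-73))*14 = √(-3 + 365/18)*14 = √(311/18)*14 = (√622/6)*14 = 7*√622/3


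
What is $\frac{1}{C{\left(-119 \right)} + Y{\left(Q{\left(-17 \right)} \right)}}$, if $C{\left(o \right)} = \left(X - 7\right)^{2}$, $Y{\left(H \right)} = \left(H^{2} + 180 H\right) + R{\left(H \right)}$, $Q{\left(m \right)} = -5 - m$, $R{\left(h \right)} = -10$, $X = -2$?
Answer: $\frac{1}{2375} \approx 0.00042105$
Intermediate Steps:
$Y{\left(H \right)} = -10 + H^{2} + 180 H$ ($Y{\left(H \right)} = \left(H^{2} + 180 H\right) - 10 = -10 + H^{2} + 180 H$)
$C{\left(o \right)} = 81$ ($C{\left(o \right)} = \left(-2 - 7\right)^{2} = \left(-9\right)^{2} = 81$)
$\frac{1}{C{\left(-119 \right)} + Y{\left(Q{\left(-17 \right)} \right)}} = \frac{1}{81 + \left(-10 + \left(-5 - -17\right)^{2} + 180 \left(-5 - -17\right)\right)} = \frac{1}{81 + \left(-10 + \left(-5 + 17\right)^{2} + 180 \left(-5 + 17\right)\right)} = \frac{1}{81 + \left(-10 + 12^{2} + 180 \cdot 12\right)} = \frac{1}{81 + \left(-10 + 144 + 2160\right)} = \frac{1}{81 + 2294} = \frac{1}{2375}$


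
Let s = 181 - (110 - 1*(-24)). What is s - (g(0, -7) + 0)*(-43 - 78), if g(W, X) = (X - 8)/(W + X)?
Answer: 2144/7 ≈ 306.29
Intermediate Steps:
g(W, X) = (-8 + X)/(W + X)
s = 47 (s = 181 - (110 + 24) = 181 - 1*134 = 181 - 134 = 47)
s - (g(0, -7) + 0)*(-43 - 78) = 47 - ((-8 - 7)/(0 - 7) + 0)*(-43 - 78) = 47 - (-15/(-7) + 0)*(-121) = 47 - (-⅐*(-15) + 0)*(-121) = 47 - (15/7 + 0)*(-121) = 47 - 15*(-121)/7 = 47 - 1*(-1815/7) = 47 + 1815/7 = 2144/7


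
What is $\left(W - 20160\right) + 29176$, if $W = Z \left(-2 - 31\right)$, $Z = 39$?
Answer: $7729$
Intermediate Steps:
$W = -1287$ ($W = 39 \left(-2 - 31\right) = 39 \left(-33\right) = -1287$)
$\left(W - 20160\right) + 29176 = \left(-1287 - 20160\right) + 29176 = -21447 + 29176 = 7729$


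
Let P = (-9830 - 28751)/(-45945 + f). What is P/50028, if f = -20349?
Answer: 38581/3316556232 ≈ 1.1633e-5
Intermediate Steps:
P = 38581/66294 (P = (-9830 - 28751)/(-45945 - 20349) = -38581/(-66294) = -38581*(-1/66294) = 38581/66294 ≈ 0.58197)
P/50028 = (38581/66294)/50028 = (38581/66294)*(1/50028) = 38581/3316556232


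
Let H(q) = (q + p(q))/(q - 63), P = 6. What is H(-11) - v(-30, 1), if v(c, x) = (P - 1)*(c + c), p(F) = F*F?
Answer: 11045/37 ≈ 298.51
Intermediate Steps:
p(F) = F²
v(c, x) = 10*c (v(c, x) = (6 - 1)*(c + c) = 5*(2*c) = 10*c)
H(q) = (q + q²)/(-63 + q) (H(q) = (q + q²)/(q - 63) = (q + q²)/(-63 + q))
H(-11) - v(-30, 1) = -11*(1 - 11)/(-63 - 11) - 10*(-30) = -11*(-10)/(-74) - 1*(-300) = -11*(-1/74)*(-10) + 300 = -55/37 + 300 = 11045/37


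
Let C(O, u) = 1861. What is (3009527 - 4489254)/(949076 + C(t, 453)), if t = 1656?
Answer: -1479727/950937 ≈ -1.5561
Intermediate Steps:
(3009527 - 4489254)/(949076 + C(t, 453)) = (3009527 - 4489254)/(949076 + 1861) = -1479727/950937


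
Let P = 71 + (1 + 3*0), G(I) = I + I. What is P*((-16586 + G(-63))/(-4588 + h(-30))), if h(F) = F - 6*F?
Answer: 601632/2219 ≈ 271.13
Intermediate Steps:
h(F) = -5*F
G(I) = 2*I
P = 72 (P = 71 + (1 + 0) = 71 + 1 = 72)
P*((-16586 + G(-63))/(-4588 + h(-30))) = 72*((-16586 + 2*(-63))/(-4588 - 5*(-30))) = 72*((-16586 - 126)/(-4588 + 150)) = 72*(-16712/(-4438)) = 72*(-16712*(-1/4438)) = 72*(8356/2219) = 601632/2219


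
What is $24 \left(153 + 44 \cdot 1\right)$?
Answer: $4728$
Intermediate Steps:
$24 \left(153 + 44 \cdot 1\right) = 24 \left(153 + 44\right) = 24 \cdot 197 = 4728$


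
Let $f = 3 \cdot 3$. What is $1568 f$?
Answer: $14112$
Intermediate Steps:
$f = 9$
$1568 f = 1568 \cdot 9 = 14112$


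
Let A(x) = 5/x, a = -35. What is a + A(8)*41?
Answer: -75/8 ≈ -9.3750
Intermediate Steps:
a + A(8)*41 = -35 + (5/8)*41 = -35 + 205/8 = -75/8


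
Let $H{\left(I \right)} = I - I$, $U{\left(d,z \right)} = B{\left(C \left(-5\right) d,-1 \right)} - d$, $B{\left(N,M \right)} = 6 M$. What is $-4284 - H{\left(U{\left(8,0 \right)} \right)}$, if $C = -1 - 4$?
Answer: $-4284$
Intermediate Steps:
$C = -5$ ($C = -1 - 4 = -5$)
$U{\left(d,z \right)} = -6 - d$ ($U{\left(d,z \right)} = 6 \left(-1\right) - d = -6 - d$)
$H{\left(I \right)} = 0$
$-4284 - H{\left(U{\left(8,0 \right)} \right)} = -4284 - 0 = -4284 + 0 = -4284$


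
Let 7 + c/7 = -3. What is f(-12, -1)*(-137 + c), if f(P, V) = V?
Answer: 207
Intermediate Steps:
c = -70 (c = -49 + 7*(-3) = -49 - 21 = -70)
f(-12, -1)*(-137 + c) = -(-137 - 70) = -1*(-207) = 207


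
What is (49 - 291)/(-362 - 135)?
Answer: 242/497 ≈ 0.48692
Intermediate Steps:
(49 - 291)/(-362 - 135) = -242/(-497) = -242*(-1/497) = 242/497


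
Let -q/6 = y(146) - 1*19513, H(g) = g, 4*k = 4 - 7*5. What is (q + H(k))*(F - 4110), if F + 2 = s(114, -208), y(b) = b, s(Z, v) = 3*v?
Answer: -550295968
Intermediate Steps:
k = -31/4 (k = (4 - 7*5)/4 = (4 - 35)/4 = (1/4)*(-31) = -31/4 ≈ -7.7500)
F = -626 (F = -2 + 3*(-208) = -2 - 624 = -626)
q = 116202 (q = -6*(146 - 1*19513) = -6*(146 - 19513) = -6*(-19367) = 116202)
(q + H(k))*(F - 4110) = (116202 - 31/4)*(-626 - 4110) = (464777/4)*(-4736) = -550295968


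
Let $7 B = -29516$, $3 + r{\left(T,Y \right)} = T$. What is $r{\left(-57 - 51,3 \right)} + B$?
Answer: $- \frac{30293}{7} \approx -4327.6$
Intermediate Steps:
$r{\left(T,Y \right)} = -3 + T$
$B = - \frac{29516}{7}$ ($B = \frac{1}{7} \left(-29516\right) = - \frac{29516}{7} \approx -4216.6$)
$r{\left(-57 - 51,3 \right)} + B = \left(-3 - 108\right) - \frac{29516}{7} = -111 - \frac{29516}{7} = - \frac{30293}{7}$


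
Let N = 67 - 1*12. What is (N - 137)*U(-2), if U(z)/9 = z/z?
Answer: -738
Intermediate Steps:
N = 55 (N = 67 - 12 = 55)
U(z) = 9 (U(z) = 9*(z/z) = 9*1 = 9)
(N - 137)*U(-2) = (55 - 137)*9 = -82*9 = -738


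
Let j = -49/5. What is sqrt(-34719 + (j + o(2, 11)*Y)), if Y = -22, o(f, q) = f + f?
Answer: 2*I*sqrt(217605)/5 ≈ 186.59*I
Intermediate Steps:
o(f, q) = 2*f
j = -49/5 (j = -49*1/5 = -49/5 ≈ -9.8000)
sqrt(-34719 + (j + o(2, 11)*Y)) = sqrt(-34719 + (-49/5 + (2*2)*(-22))) = sqrt(-34719 + (-49/5 + 4*(-22))) = sqrt(-34719 + (-49/5 - 88)) = sqrt(-34719 - 489/5) = sqrt(-174084/5) = 2*I*sqrt(217605)/5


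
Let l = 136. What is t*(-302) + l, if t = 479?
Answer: -144522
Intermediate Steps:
t*(-302) + l = 479*(-302) + 136 = -144658 + 136 = -144522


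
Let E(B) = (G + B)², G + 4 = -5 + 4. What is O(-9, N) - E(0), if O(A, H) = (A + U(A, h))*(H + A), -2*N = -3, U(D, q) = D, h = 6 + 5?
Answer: 110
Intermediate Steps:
h = 11
G = -5 (G = -4 + (-5 + 4) = -4 - 1 = -5)
E(B) = (-5 + B)²
N = 3/2 (N = -½*(-3) = 3/2 ≈ 1.5000)
O(A, H) = 2*A*(A + H) (O(A, H) = (A + A)*(H + A) = (2*A)*(A + H) = 2*A*(A + H))
O(-9, N) - E(0) = 2*(-9)*(-9 + 3/2) - (-5 + 0)² = 2*(-9)*(-15/2) - 1*(-5)² = 135 - 1*25 = 135 - 25 = 110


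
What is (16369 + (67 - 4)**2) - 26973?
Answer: -6635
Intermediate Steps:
(16369 + (67 - 4)**2) - 26973 = (16369 + 63**2) - 26973 = (16369 + 3969) - 26973 = 20338 - 26973 = -6635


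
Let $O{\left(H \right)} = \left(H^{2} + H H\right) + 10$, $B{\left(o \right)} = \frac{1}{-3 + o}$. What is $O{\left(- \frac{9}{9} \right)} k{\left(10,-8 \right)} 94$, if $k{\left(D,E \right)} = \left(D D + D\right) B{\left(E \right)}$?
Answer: $-11280$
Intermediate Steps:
$k{\left(D,E \right)} = \frac{D + D^{2}}{-3 + E}$ ($k{\left(D,E \right)} = \frac{D D + D}{-3 + E} = \frac{D^{2} + D}{-3 + E} = \frac{D + D^{2}}{-3 + E}$)
$O{\left(H \right)} = 10 + 2 H^{2}$ ($O{\left(H \right)} = \left(H^{2} + H^{2}\right) + 10 = 2 H^{2} + 10 = 10 + 2 H^{2}$)
$O{\left(- \frac{9}{9} \right)} k{\left(10,-8 \right)} 94 = \left(10 + 2 \left(- \frac{9}{9}\right)^{2}\right) \frac{10 \left(1 + 10\right)}{-3 - 8} \cdot 94 = \left(10 + 2 \left(\left(-9\right) \frac{1}{9}\right)^{2}\right) 10 \frac{1}{-11} \cdot 11 \cdot 94 = \left(10 + 2 \left(-1\right)^{2}\right) 10 \left(- \frac{1}{11}\right) 11 \cdot 94 = \left(10 + 2 \cdot 1\right) \left(-10\right) 94 = \left(10 + 2\right) \left(-10\right) 94 = 12 \left(-10\right) 94 = \left(-120\right) 94 = -11280$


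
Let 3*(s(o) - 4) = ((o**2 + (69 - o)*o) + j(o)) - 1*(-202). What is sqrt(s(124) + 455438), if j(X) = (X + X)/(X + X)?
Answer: sqrt(4125255)/3 ≈ 677.02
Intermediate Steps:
j(X) = 1 (j(X) = (2*X)/((2*X)) = (2*X)*(1/(2*X)) = 1)
s(o) = 215/3 + o**2/3 + o*(69 - o)/3 (s(o) = 4 + (((o**2 + (69 - o)*o) + 1) - 1*(-202))/3 = 4 + (((o**2 + o*(69 - o)) + 1) + 202)/3 = 4 + ((1 + o**2 + o*(69 - o)) + 202)/3 = 4 + (203 + o**2 + o*(69 - o))/3 = 4 + (203/3 + o**2/3 + o*(69 - o)/3) = 215/3 + o**2/3 + o*(69 - o)/3)
sqrt(s(124) + 455438) = sqrt((215/3 + 23*124) + 455438) = sqrt((215/3 + 2852) + 455438) = sqrt(8771/3 + 455438) = sqrt(1375085/3) = sqrt(4125255)/3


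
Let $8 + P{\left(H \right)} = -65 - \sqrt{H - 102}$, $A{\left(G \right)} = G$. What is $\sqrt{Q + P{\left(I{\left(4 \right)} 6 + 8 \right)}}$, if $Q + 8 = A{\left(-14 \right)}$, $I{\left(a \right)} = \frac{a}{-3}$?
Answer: $\sqrt{-95 - i \sqrt{102}} \approx 0.51737 - 9.7605 i$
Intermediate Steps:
$I{\left(a \right)} = - \frac{a}{3}$ ($I{\left(a \right)} = a \left(- \frac{1}{3}\right) = - \frac{a}{3}$)
$Q = -22$ ($Q = -8 - 14 = -22$)
$P{\left(H \right)} = -73 - \sqrt{-102 + H}$ ($P{\left(H \right)} = -8 - \left(65 + \sqrt{H - 102}\right) = -8 - \left(65 + \sqrt{-102 + H}\right) = -73 - \sqrt{-102 + H}$)
$\sqrt{Q + P{\left(I{\left(4 \right)} 6 + 8 \right)}} = \sqrt{-22 - \left(73 + \sqrt{-102 + \left(\left(- \frac{1}{3}\right) 4 \cdot 6 + 8\right)}\right)} = \sqrt{-22 - \left(73 + \sqrt{-102 + \left(\left(- \frac{4}{3}\right) 6 + 8\right)}\right)} = \sqrt{-22 - \left(73 + \sqrt{-102 + \left(-8 + 8\right)}\right)} = \sqrt{-22 - \left(73 + \sqrt{-102 + 0}\right)} = \sqrt{-22 - \left(73 + \sqrt{-102}\right)} = \sqrt{-22 - \left(73 + i \sqrt{102}\right)} = \sqrt{-95 - i \sqrt{102}}$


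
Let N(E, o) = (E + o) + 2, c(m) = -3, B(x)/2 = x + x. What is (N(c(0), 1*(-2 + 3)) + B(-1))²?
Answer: 16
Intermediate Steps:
B(x) = 4*x (B(x) = 2*(x + x) = 2*(2*x) = 4*x)
N(E, o) = 2 + E + o
(N(c(0), 1*(-2 + 3)) + B(-1))² = ((2 - 3 + 1*(-2 + 3)) + 4*(-1))² = ((2 - 3 + 1*1) - 4)² = ((2 - 3 + 1) - 4)² = (0 - 4)² = (-4)² = 16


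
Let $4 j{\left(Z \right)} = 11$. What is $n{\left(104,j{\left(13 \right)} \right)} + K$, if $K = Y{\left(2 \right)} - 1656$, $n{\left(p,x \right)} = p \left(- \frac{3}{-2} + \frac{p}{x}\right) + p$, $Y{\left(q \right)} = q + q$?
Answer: $\frac{27952}{11} \approx 2541.1$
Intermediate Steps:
$j{\left(Z \right)} = \frac{11}{4}$ ($j{\left(Z \right)} = \frac{1}{4} \cdot 11 = \frac{11}{4}$)
$Y{\left(q \right)} = 2 q$
$n{\left(p,x \right)} = p + p \left(\frac{3}{2} + \frac{p}{x}\right)$ ($n{\left(p,x \right)} = p \left(\left(-3\right) \left(- \frac{1}{2}\right) + \frac{p}{x}\right) + p = p \left(\frac{3}{2} + \frac{p}{x}\right) + p = p + p \left(\frac{3}{2} + \frac{p}{x}\right)$)
$K = -1652$ ($K = 2 \cdot 2 - 1656 = 4 - 1656 = -1652$)
$n{\left(104,j{\left(13 \right)} \right)} + K = \left(\frac{5}{2} \cdot 104 + \frac{104^{2}}{\frac{11}{4}}\right) - 1652 = \left(260 + 10816 \cdot \frac{4}{11}\right) - 1652 = \left(260 + \frac{43264}{11}\right) - 1652 = \frac{46124}{11} - 1652 = \frac{27952}{11}$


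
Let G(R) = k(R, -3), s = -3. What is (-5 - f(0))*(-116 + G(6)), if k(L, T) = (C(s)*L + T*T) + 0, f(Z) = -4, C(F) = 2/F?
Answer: 111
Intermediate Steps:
k(L, T) = T**2 - 2*L/3 (k(L, T) = ((2/(-3))*L + T*T) + 0 = ((2*(-1/3))*L + T**2) + 0 = (-2*L/3 + T**2) + 0 = (T**2 - 2*L/3) + 0 = T**2 - 2*L/3)
G(R) = 9 - 2*R/3 (G(R) = (-3)**2 - 2*R/3 = 9 - 2*R/3)
(-5 - f(0))*(-116 + G(6)) = (-5 - 1*(-4))*(-116 + (9 - 2/3*6)) = (-5 + 4)*(-116 + (9 - 4)) = -(-116 + 5) = -1*(-111) = 111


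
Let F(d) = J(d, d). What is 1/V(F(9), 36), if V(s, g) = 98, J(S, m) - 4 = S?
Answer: 1/98 ≈ 0.010204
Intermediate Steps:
J(S, m) = 4 + S
F(d) = 4 + d
1/V(F(9), 36) = 1/98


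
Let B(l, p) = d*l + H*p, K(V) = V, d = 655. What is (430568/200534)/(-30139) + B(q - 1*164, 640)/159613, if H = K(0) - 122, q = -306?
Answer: -1166294411445182/482342044547269 ≈ -2.4180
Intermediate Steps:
H = -122 (H = 0 - 122 = -122)
B(l, p) = -122*p + 655*l (B(l, p) = 655*l - 122*p = -122*p + 655*l)
(430568/200534)/(-30139) + B(q - 1*164, 640)/159613 = (430568/200534)/(-30139) + (-122*640 + 655*(-306 - 1*164))/159613 = (430568*(1/200534))*(-1/30139) + (-78080 + 655*(-306 - 164))*(1/159613) = (215284/100267)*(-1/30139) + (-78080 + 655*(-470))*(1/159613) = -215284/3021947113 + (-78080 - 307850)*(1/159613) = -215284/3021947113 - 385930*1/159613 = -215284/3021947113 - 385930/159613 = -1166294411445182/482342044547269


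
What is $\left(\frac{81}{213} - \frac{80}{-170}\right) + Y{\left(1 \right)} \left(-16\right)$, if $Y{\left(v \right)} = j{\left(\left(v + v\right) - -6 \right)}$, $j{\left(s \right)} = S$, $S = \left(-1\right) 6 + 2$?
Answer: $\frac{78275}{1207} \approx 64.851$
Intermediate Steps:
$S = -4$ ($S = -6 + 2 = -4$)
$j{\left(s \right)} = -4$
$Y{\left(v \right)} = -4$
$\left(\frac{81}{213} - \frac{80}{-170}\right) + Y{\left(1 \right)} \left(-16\right) = \left(\frac{81}{213} - \frac{80}{-170}\right) - -64 = \left(81 \cdot \frac{1}{213} - - \frac{8}{17}\right) + 64 = \left(\frac{27}{71} + \frac{8}{17}\right) + 64 = \frac{1027}{1207} + 64 = \frac{78275}{1207}$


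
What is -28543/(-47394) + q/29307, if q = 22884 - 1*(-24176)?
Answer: 1022290447/462991986 ≈ 2.2080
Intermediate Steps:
q = 47060 (q = 22884 + 24176 = 47060)
-28543/(-47394) + q/29307 = -28543/(-47394) + 47060/29307 = -28543*(-1/47394) + 47060*(1/29307) = 28543/47394 + 47060/29307 = 1022290447/462991986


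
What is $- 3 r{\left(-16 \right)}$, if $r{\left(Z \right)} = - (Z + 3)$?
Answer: $-39$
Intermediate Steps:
$r{\left(Z \right)} = -3 - Z$ ($r{\left(Z \right)} = - (3 + Z) = -3 - Z$)
$- 3 r{\left(-16 \right)} = - 3 \left(-3 - -16\right) = - 3 \left(-3 + 16\right) = \left(-3\right) 13 = -39$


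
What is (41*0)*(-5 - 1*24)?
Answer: 0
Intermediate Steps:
(41*0)*(-5 - 1*24) = 0*(-5 - 24) = 0*(-29) = 0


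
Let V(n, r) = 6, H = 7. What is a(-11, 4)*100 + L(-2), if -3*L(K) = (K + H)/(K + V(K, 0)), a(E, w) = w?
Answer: 4795/12 ≈ 399.58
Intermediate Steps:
L(K) = -(7 + K)/(3*(6 + K)) (L(K) = -(K + 7)/(3*(K + 6)) = -(7 + K)/(3*(6 + K)))
a(-11, 4)*100 + L(-2) = 4*100 + (-7 - 1*(-2))/(3*(6 - 2)) = 400 + (1/3)*(-7 + 2)/4 = 400 + (1/3)*(1/4)*(-5) = 400 - 5/12 = 4795/12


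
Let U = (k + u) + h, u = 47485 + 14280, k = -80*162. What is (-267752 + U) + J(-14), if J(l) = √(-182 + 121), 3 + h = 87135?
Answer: -131815 + I*√61 ≈ -1.3182e+5 + 7.8102*I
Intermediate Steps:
k = -12960
h = 87132 (h = -3 + 87135 = 87132)
u = 61765
J(l) = I*√61 (J(l) = √(-61) = I*√61)
U = 135937 (U = (-12960 + 61765) + 87132 = 48805 + 87132 = 135937)
(-267752 + U) + J(-14) = (-267752 + 135937) + I*√61 = -131815 + I*√61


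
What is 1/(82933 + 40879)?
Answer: 1/123812 ≈ 8.0768e-6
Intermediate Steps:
1/(82933 + 40879) = 1/123812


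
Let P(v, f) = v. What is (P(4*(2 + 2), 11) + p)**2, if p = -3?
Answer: 169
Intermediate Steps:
(P(4*(2 + 2), 11) + p)**2 = (4*(2 + 2) - 3)**2 = (4*4 - 3)**2 = (16 - 3)**2 = 13**2 = 169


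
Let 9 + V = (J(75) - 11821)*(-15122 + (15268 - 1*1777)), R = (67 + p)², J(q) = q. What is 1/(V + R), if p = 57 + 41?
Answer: 1/19184942 ≈ 5.2124e-8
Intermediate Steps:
p = 98
R = 27225 (R = (67 + 98)² = 165² = 27225)
V = 19157717 (V = -9 + (75 - 11821)*(-15122 + (15268 - 1*1777)) = -9 - 11746*(-15122 + (15268 - 1777)) = -9 - 11746*(-15122 + 13491) = -9 - 11746*(-1631) = -9 + 19157726 = 19157717)
1/(V + R) = 1/(19157717 + 27225) = 1/19184942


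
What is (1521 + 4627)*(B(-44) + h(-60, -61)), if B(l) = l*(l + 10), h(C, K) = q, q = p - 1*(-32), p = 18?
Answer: 9504808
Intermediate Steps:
q = 50 (q = 18 - 1*(-32) = 18 + 32 = 50)
h(C, K) = 50
B(l) = l*(10 + l)
(1521 + 4627)*(B(-44) + h(-60, -61)) = (1521 + 4627)*(-44*(10 - 44) + 50) = 6148*(-44*(-34) + 50) = 6148*(1496 + 50) = 6148*1546 = 9504808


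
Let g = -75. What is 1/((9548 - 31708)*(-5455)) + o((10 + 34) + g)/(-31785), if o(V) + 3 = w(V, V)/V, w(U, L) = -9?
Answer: 677009369/7940670249200 ≈ 8.5259e-5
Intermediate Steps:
o(V) = -3 - 9/V
1/((9548 - 31708)*(-5455)) + o((10 + 34) + g)/(-31785) = 1/((9548 - 31708)*(-5455)) + (-3 - 9/((10 + 34) - 75))/(-31785) = -1/5455/(-22160) + (-3 - 9/(44 - 75))*(-1/31785) = -1/22160*(-1/5455) + (-3 - 9/(-31))*(-1/31785) = 1/120882800 + (-3 - 9*(-1/31))*(-1/31785) = 1/120882800 + (-3 + 9/31)*(-1/31785) = 1/120882800 - 84/31*(-1/31785) = 1/120882800 + 28/328445 = 677009369/7940670249200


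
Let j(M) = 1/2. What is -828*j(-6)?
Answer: -414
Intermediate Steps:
j(M) = ½
-828*j(-6) = -828*½ = -414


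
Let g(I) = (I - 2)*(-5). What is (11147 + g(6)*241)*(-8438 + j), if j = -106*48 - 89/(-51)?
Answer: -1454655333/17 ≈ -8.5568e+7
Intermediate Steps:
g(I) = 10 - 5*I (g(I) = (-2 + I)*(-5) = 10 - 5*I)
j = -259399/51 (j = -5088 - 89*(-1/51) = -5088 + 89/51 = -259399/51 ≈ -5086.3)
(11147 + g(6)*241)*(-8438 + j) = (11147 + (10 - 5*6)*241)*(-8438 - 259399/51) = (11147 + (10 - 30)*241)*(-689737/51) = (11147 - 20*241)*(-689737/51) = (11147 - 4820)*(-689737/51) = 6327*(-689737/51) = -1454655333/17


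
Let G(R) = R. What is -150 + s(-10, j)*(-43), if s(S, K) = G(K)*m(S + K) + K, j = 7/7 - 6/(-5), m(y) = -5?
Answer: 1142/5 ≈ 228.40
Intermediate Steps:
j = 11/5 (j = 7*(1/7) - 6*(-1/5) = 1 + 6/5 = 11/5 ≈ 2.2000)
s(S, K) = -4*K (s(S, K) = K*(-5) + K = -5*K + K = -4*K)
-150 + s(-10, j)*(-43) = -150 - 4*11/5*(-43) = -150 - 44/5*(-43) = -150 + 1892/5 = 1142/5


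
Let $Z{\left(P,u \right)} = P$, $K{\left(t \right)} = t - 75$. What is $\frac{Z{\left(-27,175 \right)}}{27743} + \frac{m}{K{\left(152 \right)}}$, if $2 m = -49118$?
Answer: $- \frac{681342416}{2136211} \approx -318.95$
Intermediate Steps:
$m = -24559$ ($m = \frac{1}{2} \left(-49118\right) = -24559$)
$K{\left(t \right)} = -75 + t$
$\frac{Z{\left(-27,175 \right)}}{27743} + \frac{m}{K{\left(152 \right)}} = - \frac{27}{27743} - \frac{24559}{-75 + 152} = \left(-27\right) \frac{1}{27743} - \frac{24559}{77} = - \frac{27}{27743} - \frac{24559}{77} = - \frac{681342416}{2136211}$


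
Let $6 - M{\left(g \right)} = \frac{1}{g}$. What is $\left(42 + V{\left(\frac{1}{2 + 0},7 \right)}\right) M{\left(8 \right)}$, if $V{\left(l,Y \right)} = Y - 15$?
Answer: $\frac{799}{4} \approx 199.75$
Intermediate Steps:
$M{\left(g \right)} = 6 - \frac{1}{g}$
$V{\left(l,Y \right)} = -15 + Y$ ($V{\left(l,Y \right)} = Y - 15 = -15 + Y$)
$\left(42 + V{\left(\frac{1}{2 + 0},7 \right)}\right) M{\left(8 \right)} = \left(42 + \left(-15 + 7\right)\right) \left(6 - \frac{1}{8}\right) = \left(42 - 8\right) \left(6 - \frac{1}{8}\right) = 34 \left(6 - \frac{1}{8}\right) = 34 \cdot \frac{47}{8} = \frac{799}{4}$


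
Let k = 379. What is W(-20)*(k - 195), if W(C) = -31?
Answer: -5704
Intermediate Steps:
W(-20)*(k - 195) = -31*(379 - 195) = -31*184 = -5704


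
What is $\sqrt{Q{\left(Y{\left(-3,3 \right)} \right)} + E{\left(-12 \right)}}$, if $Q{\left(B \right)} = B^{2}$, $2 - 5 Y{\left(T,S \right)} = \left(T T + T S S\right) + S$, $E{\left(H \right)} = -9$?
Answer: $\frac{8}{5} \approx 1.6$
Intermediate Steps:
$Y{\left(T,S \right)} = \frac{2}{5} - \frac{S}{5} - \frac{T^{2}}{5} - \frac{T S^{2}}{5}$ ($Y{\left(T,S \right)} = \frac{2}{5} - \frac{\left(T T + T S S\right) + S}{5} = \frac{2}{5} - \frac{\left(T^{2} + S T S\right) + S}{5} = \frac{2}{5} - \frac{\left(T^{2} + T S^{2}\right) + S}{5} = \frac{2}{5} - \frac{S + T^{2} + T S^{2}}{5} = \frac{2}{5} - \left(\frac{S}{5} + \frac{T^{2}}{5} + \frac{T S^{2}}{5}\right) = \frac{2}{5} - \frac{S}{5} - \frac{T^{2}}{5} - \frac{T S^{2}}{5}$)
$\sqrt{Q{\left(Y{\left(-3,3 \right)} \right)} + E{\left(-12 \right)}} = \sqrt{\left(\frac{2}{5} - \frac{3}{5} - \frac{\left(-3\right)^{2}}{5} - - \frac{3 \cdot 3^{2}}{5}\right)^{2} - 9} = \sqrt{\left(\frac{2}{5} - \frac{3}{5} - \frac{9}{5} - \left(- \frac{3}{5}\right) 9\right)^{2} - 9} = \sqrt{\left(\frac{2}{5} - \frac{3}{5} - \frac{9}{5} + \frac{27}{5}\right)^{2} - 9} = \sqrt{\left(\frac{17}{5}\right)^{2} - 9} = \sqrt{\frac{289}{25} - 9} = \sqrt{\frac{64}{25}} = \frac{8}{5}$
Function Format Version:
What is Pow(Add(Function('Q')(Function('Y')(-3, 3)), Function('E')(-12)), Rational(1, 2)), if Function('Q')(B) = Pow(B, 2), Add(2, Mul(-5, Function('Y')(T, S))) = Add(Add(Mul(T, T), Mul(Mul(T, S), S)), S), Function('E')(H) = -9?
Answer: Rational(8, 5) ≈ 1.6000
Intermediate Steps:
Function('Y')(T, S) = Add(Rational(2, 5), Mul(Rational(-1, 5), S), Mul(Rational(-1, 5), Pow(T, 2)), Mul(Rational(-1, 5), T, Pow(S, 2))) (Function('Y')(T, S) = Add(Rational(2, 5), Mul(Rational(-1, 5), Add(Add(Mul(T, T), Mul(Mul(T, S), S)), S))) = Add(Rational(2, 5), Mul(Rational(-1, 5), Add(Add(Pow(T, 2), Mul(Mul(S, T), S)), S))) = Add(Rational(2, 5), Mul(Rational(-1, 5), Add(Add(Pow(T, 2), Mul(T, Pow(S, 2))), S))) = Add(Rational(2, 5), Mul(Rational(-1, 5), Add(S, Pow(T, 2), Mul(T, Pow(S, 2))))) = Add(Rational(2, 5), Add(Mul(Rational(-1, 5), S), Mul(Rational(-1, 5), Pow(T, 2)), Mul(Rational(-1, 5), T, Pow(S, 2)))) = Add(Rational(2, 5), Mul(Rational(-1, 5), S), Mul(Rational(-1, 5), Pow(T, 2)), Mul(Rational(-1, 5), T, Pow(S, 2))))
Pow(Add(Function('Q')(Function('Y')(-3, 3)), Function('E')(-12)), Rational(1, 2)) = Pow(Add(Pow(Add(Rational(2, 5), Mul(Rational(-1, 5), 3), Mul(Rational(-1, 5), Pow(-3, 2)), Mul(Rational(-1, 5), -3, Pow(3, 2))), 2), -9), Rational(1, 2)) = Pow(Add(Pow(Add(Rational(2, 5), Rational(-3, 5), Mul(Rational(-1, 5), 9), Mul(Rational(-1, 5), -3, 9)), 2), -9), Rational(1, 2)) = Pow(Add(Pow(Add(Rational(2, 5), Rational(-3, 5), Rational(-9, 5), Rational(27, 5)), 2), -9), Rational(1, 2)) = Pow(Add(Pow(Rational(17, 5), 2), -9), Rational(1, 2)) = Pow(Add(Rational(289, 25), -9), Rational(1, 2)) = Pow(Rational(64, 25), Rational(1, 2)) = Rational(8, 5)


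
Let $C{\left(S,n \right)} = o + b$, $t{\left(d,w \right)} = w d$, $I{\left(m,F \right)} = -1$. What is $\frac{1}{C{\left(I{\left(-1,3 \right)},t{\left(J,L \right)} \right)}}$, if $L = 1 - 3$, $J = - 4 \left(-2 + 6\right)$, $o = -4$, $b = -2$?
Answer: $- \frac{1}{6} \approx -0.16667$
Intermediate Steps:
$J = -16$ ($J = \left(-4\right) 4 = -16$)
$L = -2$ ($L = 1 - 3 = -2$)
$t{\left(d,w \right)} = d w$
$C{\left(S,n \right)} = -6$ ($C{\left(S,n \right)} = -4 - 2 = -6$)
$\frac{1}{C{\left(I{\left(-1,3 \right)},t{\left(J,L \right)} \right)}} = \frac{1}{-6} = - \frac{1}{6}$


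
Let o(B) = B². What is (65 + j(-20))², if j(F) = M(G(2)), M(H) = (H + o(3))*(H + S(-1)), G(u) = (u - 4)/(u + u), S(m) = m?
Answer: 43681/16 ≈ 2730.1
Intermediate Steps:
G(u) = (-4 + u)/(2*u) (G(u) = (-4 + u)/((2*u)) = (-4 + u)*(1/(2*u)) = (-4 + u)/(2*u))
M(H) = (-1 + H)*(9 + H) (M(H) = (H + 3²)*(H - 1) = (H + 9)*(-1 + H) = (9 + H)*(-1 + H) = (-1 + H)*(9 + H))
j(F) = -51/4 (j(F) = -9 + ((½)*(-4 + 2)/2)² + 8*((½)*(-4 + 2)/2) = -9 + ((½)*(½)*(-2))² + 8*((½)*(½)*(-2)) = -9 + (-½)² + 8*(-½) = -9 + ¼ - 4 = -51/4)
(65 + j(-20))² = (65 - 51/4)² = (209/4)² = 43681/16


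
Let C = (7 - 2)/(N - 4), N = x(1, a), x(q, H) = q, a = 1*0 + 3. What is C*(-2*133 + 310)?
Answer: -220/3 ≈ -73.333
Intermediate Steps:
a = 3 (a = 0 + 3 = 3)
N = 1
C = -5/3 (C = (7 - 2)/(1 - 4) = 5/(-3) = 5*(-⅓) = -5/3 ≈ -1.6667)
C*(-2*133 + 310) = -5*(-2*133 + 310)/3 = -5*(-266 + 310)/3 = -5/3*44 = -220/3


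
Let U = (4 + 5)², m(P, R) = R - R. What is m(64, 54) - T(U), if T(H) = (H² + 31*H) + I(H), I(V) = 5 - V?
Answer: -8996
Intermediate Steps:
m(P, R) = 0
U = 81 (U = 9² = 81)
T(H) = 5 + H² + 30*H (T(H) = (H² + 31*H) + (5 - H) = 5 + H² + 30*H)
m(64, 54) - T(U) = 0 - (5 + 81² + 30*81) = 0 - (5 + 6561 + 2430) = 0 - 1*8996 = 0 - 8996 = -8996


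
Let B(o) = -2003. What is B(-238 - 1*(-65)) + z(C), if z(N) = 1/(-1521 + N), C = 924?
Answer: -1195792/597 ≈ -2003.0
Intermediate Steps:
B(-238 - 1*(-65)) + z(C) = -2003 + 1/(-1521 + 924) = -2003 + 1/(-597) = -2003 - 1/597 = -1195792/597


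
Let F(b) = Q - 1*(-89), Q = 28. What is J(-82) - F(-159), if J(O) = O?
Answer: -199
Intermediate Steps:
F(b) = 117 (F(b) = 28 - 1*(-89) = 28 + 89 = 117)
J(-82) - F(-159) = -82 - 1*117 = -82 - 117 = -199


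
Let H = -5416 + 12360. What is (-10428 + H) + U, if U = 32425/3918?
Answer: -13617887/3918 ≈ -3475.7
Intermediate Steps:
H = 6944
U = 32425/3918 (U = 32425*(1/3918) = 32425/3918 ≈ 8.2759)
(-10428 + H) + U = (-10428 + 6944) + 32425/3918 = -3484 + 32425/3918 = -13617887/3918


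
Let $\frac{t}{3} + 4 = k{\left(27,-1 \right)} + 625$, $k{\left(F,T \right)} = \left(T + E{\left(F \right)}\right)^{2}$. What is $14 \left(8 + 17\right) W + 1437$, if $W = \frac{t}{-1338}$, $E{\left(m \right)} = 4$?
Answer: $\frac{210201}{223} \approx 942.61$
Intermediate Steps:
$k{\left(F,T \right)} = \left(4 + T\right)^{2}$ ($k{\left(F,T \right)} = \left(T + 4\right)^{2} = \left(4 + T\right)^{2}$)
$t = 1890$ ($t = -12 + 3 \left(\left(4 - 1\right)^{2} + 625\right) = -12 + 3 \left(3^{2} + 625\right) = -12 + 3 \left(9 + 625\right) = -12 + 3 \cdot 634 = -12 + 1902 = 1890$)
$W = - \frac{315}{223}$ ($W = \frac{1890}{-1338} = 1890 \left(- \frac{1}{1338}\right) = - \frac{315}{223} \approx -1.4126$)
$14 \left(8 + 17\right) W + 1437 = 14 \left(8 + 17\right) \left(- \frac{315}{223}\right) + 1437 = 14 \cdot 25 \left(- \frac{315}{223}\right) + 1437 = 350 \left(- \frac{315}{223}\right) + 1437 = - \frac{110250}{223} + 1437 = \frac{210201}{223}$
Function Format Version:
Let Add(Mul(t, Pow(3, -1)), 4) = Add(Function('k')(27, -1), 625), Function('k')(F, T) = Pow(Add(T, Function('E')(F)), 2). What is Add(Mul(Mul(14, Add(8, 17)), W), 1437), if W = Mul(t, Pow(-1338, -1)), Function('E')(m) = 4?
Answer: Rational(210201, 223) ≈ 942.61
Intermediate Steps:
Function('k')(F, T) = Pow(Add(4, T), 2) (Function('k')(F, T) = Pow(Add(T, 4), 2) = Pow(Add(4, T), 2))
t = 1890 (t = Add(-12, Mul(3, Add(Pow(Add(4, -1), 2), 625))) = Add(-12, Mul(3, Add(Pow(3, 2), 625))) = Add(-12, Mul(3, Add(9, 625))) = Add(-12, Mul(3, 634)) = Add(-12, 1902) = 1890)
W = Rational(-315, 223) (W = Mul(1890, Pow(-1338, -1)) = Mul(1890, Rational(-1, 1338)) = Rational(-315, 223) ≈ -1.4126)
Add(Mul(Mul(14, Add(8, 17)), W), 1437) = Add(Mul(Mul(14, Add(8, 17)), Rational(-315, 223)), 1437) = Add(Mul(Mul(14, 25), Rational(-315, 223)), 1437) = Add(Mul(350, Rational(-315, 223)), 1437) = Add(Rational(-110250, 223), 1437) = Rational(210201, 223)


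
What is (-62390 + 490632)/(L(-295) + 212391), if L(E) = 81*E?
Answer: 214121/94248 ≈ 2.2719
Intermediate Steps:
(-62390 + 490632)/(L(-295) + 212391) = (-62390 + 490632)/(81*(-295) + 212391) = 428242/(-23895 + 212391) = 428242/188496 = 428242*(1/188496) = 214121/94248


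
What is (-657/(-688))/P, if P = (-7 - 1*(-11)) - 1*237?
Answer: -657/160304 ≈ -0.0040985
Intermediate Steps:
P = -233 (P = (-7 + 11) - 237 = 4 - 237 = -233)
(-657/(-688))/P = -657/(-688)/(-233) = -657*(-1/688)*(-1/233) = (657/688)*(-1/233) = -657/160304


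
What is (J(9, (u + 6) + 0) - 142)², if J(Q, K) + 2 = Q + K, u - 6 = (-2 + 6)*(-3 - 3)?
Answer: 21609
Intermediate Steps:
u = -18 (u = 6 + (-2 + 6)*(-3 - 3) = 6 + 4*(-6) = 6 - 24 = -18)
J(Q, K) = -2 + K + Q (J(Q, K) = -2 + (Q + K) = -2 + (K + Q) = -2 + K + Q)
(J(9, (u + 6) + 0) - 142)² = ((-2 + ((-18 + 6) + 0) + 9) - 142)² = ((-2 + (-12 + 0) + 9) - 142)² = ((-2 - 12 + 9) - 142)² = (-5 - 142)² = (-147)² = 21609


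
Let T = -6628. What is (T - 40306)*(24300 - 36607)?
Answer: 577616738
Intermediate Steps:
(T - 40306)*(24300 - 36607) = (-6628 - 40306)*(24300 - 36607) = -46934*(-12307) = 577616738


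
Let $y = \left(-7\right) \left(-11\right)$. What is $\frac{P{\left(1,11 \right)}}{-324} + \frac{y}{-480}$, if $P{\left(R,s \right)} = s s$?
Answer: $- \frac{6919}{12960} \approx -0.53387$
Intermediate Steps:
$P{\left(R,s \right)} = s^{2}$
$y = 77$
$\frac{P{\left(1,11 \right)}}{-324} + \frac{y}{-480} = \frac{11^{2}}{-324} + \frac{77}{-480} = 121 \left(- \frac{1}{324}\right) + 77 \left(- \frac{1}{480}\right) = - \frac{121}{324} - \frac{77}{480} = - \frac{6919}{12960}$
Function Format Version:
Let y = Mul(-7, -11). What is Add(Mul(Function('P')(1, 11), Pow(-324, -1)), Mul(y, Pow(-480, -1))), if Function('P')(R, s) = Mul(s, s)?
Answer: Rational(-6919, 12960) ≈ -0.53387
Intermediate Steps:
Function('P')(R, s) = Pow(s, 2)
y = 77
Add(Mul(Function('P')(1, 11), Pow(-324, -1)), Mul(y, Pow(-480, -1))) = Add(Mul(Pow(11, 2), Pow(-324, -1)), Mul(77, Pow(-480, -1))) = Add(Mul(121, Rational(-1, 324)), Mul(77, Rational(-1, 480))) = Add(Rational(-121, 324), Rational(-77, 480)) = Rational(-6919, 12960)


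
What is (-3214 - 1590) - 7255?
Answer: -12059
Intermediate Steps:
(-3214 - 1590) - 7255 = -4804 - 7255 = -12059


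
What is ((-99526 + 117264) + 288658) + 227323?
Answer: 533719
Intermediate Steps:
((-99526 + 117264) + 288658) + 227323 = (17738 + 288658) + 227323 = 306396 + 227323 = 533719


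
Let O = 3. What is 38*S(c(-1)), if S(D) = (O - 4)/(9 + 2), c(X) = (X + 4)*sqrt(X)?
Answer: -38/11 ≈ -3.4545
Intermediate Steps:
c(X) = sqrt(X)*(4 + X) (c(X) = (4 + X)*sqrt(X) = sqrt(X)*(4 + X))
S(D) = -1/11 (S(D) = (3 - 4)/(9 + 2) = -1/11)
38*S(c(-1)) = 38*(-1/11) = -38/11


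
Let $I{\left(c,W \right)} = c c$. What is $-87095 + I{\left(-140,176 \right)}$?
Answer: $-67495$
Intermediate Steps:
$I{\left(c,W \right)} = c^{2}$
$-87095 + I{\left(-140,176 \right)} = -87095 + \left(-140\right)^{2} = -87095 + 19600 = -67495$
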